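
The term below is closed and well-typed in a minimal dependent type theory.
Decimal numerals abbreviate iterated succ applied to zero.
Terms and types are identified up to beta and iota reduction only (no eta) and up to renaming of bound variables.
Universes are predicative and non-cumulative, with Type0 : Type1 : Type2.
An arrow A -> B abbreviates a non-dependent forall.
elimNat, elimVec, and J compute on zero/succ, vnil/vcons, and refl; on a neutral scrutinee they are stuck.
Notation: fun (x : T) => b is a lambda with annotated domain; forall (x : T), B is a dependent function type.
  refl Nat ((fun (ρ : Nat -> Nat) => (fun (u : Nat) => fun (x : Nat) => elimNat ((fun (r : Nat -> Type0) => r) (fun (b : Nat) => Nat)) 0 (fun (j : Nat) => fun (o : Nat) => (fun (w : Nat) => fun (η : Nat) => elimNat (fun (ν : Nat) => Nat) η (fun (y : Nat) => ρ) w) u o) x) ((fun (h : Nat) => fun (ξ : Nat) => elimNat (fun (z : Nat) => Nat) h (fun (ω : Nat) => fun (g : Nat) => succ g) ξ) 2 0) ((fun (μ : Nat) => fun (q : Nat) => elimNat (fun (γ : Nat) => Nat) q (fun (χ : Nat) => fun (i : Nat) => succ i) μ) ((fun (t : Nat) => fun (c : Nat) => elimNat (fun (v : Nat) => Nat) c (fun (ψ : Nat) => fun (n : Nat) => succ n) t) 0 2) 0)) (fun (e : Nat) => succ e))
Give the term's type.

the term's type:
  Eq Nat 4 4


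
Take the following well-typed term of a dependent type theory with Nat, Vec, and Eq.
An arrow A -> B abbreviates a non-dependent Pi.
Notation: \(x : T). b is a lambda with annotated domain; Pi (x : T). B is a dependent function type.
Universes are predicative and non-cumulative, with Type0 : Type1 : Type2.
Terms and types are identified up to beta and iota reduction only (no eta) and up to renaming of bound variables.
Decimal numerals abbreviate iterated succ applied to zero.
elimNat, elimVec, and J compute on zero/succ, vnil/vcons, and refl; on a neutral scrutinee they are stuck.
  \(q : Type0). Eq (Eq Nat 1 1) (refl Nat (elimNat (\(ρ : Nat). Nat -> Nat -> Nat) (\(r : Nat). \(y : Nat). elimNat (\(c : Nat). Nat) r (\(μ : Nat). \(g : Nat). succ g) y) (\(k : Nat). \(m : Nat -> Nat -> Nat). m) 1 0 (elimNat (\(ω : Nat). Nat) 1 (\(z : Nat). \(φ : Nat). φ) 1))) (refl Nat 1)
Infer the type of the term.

inferred type:
  Type0 -> Type0


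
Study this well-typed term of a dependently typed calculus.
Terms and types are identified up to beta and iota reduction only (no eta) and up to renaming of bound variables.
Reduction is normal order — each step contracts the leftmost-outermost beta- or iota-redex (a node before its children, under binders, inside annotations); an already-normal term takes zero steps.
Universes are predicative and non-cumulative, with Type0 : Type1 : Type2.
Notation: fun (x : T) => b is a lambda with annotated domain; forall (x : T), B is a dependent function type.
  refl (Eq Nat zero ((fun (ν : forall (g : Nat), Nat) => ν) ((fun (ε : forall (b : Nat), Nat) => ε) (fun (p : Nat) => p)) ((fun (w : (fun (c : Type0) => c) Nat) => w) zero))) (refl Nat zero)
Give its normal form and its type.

normal form:
  refl (Eq Nat zero zero) (refl Nat zero)
inferred type:
  Eq (Eq Nat zero zero) (refl Nat zero) (refl Nat zero)
observation: 4 normal-order steps normalize the term, beginning with a beta-redex.


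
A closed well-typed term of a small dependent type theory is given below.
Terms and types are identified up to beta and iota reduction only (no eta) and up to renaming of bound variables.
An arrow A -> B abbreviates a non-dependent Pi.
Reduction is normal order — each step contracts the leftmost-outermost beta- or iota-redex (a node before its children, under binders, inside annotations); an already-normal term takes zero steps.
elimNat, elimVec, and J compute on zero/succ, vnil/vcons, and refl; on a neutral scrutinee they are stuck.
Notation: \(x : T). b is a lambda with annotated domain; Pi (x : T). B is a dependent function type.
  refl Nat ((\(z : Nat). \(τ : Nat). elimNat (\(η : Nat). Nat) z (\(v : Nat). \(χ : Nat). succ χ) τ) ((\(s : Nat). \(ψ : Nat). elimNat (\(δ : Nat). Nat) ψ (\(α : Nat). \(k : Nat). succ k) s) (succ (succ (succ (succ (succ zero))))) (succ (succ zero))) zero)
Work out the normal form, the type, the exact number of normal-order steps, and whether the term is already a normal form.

resulting normal form:
  refl Nat (succ (succ (succ (succ (succ (succ (succ zero)))))))
inferred type:
  Eq Nat (succ (succ (succ (succ (succ (succ (succ zero))))))) (succ (succ (succ (succ (succ (succ (succ zero)))))))
normal-order step count: 21
already normal: no
first contracted redex: a beta-redex


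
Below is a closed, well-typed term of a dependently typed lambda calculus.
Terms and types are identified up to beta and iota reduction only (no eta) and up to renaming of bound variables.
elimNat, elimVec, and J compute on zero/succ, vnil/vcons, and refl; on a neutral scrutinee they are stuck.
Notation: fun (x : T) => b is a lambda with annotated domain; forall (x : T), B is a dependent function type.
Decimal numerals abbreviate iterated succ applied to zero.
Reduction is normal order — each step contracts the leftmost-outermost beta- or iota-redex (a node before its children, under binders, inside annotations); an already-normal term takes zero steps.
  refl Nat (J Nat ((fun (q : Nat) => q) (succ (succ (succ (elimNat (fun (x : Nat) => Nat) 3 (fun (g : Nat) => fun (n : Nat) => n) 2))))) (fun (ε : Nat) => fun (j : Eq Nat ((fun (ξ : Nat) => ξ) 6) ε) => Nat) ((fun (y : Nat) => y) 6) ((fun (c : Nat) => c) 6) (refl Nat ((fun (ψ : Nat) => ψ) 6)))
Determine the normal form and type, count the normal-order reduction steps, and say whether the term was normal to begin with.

normal form:
  refl Nat 6
inferred type:
  Eq Nat 6 6
steps to reach normal form (normal order): 2
started in normal form: no
first redex: a J iota-redex


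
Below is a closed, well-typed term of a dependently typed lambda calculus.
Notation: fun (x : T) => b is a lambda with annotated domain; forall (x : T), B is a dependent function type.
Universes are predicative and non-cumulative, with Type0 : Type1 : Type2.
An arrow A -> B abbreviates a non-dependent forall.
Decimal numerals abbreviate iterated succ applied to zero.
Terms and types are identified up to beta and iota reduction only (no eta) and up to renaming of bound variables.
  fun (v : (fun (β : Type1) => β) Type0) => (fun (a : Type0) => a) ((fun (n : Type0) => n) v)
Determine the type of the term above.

the term's type:
  Type0 -> Type0


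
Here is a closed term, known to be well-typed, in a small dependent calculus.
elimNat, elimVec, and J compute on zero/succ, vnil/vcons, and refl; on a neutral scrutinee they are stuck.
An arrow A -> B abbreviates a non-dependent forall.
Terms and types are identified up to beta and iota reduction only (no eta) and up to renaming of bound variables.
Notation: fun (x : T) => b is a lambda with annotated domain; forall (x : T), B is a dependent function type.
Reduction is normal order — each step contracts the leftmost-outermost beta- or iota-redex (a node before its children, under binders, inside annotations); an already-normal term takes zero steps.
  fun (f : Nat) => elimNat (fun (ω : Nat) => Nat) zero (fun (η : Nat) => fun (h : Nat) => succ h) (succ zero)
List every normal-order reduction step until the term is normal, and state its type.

normal-order reduction sequence:
  fun (f : Nat) => elimNat (fun (ω : Nat) => Nat) zero (fun (η : Nat) => fun (h : Nat) => succ h) (succ zero)
  ~> fun (f : Nat) => (fun (ω : Nat) => fun (η : Nat) => succ η) zero (elimNat (fun (h : Nat) => Nat) zero (fun (a : Nat) => fun (δ : Nat) => succ δ) zero)
  ~> fun (f : Nat) => (fun (ω : Nat) => succ ω) (elimNat (fun (η : Nat) => Nat) zero (fun (h : Nat) => fun (a : Nat) => succ a) zero)
  ~> fun (f : Nat) => succ (elimNat (fun (ω : Nat) => Nat) zero (fun (η : Nat) => fun (h : Nat) => succ h) zero)
  ~> fun (f : Nat) => succ zero
type:
  Nat -> Nat


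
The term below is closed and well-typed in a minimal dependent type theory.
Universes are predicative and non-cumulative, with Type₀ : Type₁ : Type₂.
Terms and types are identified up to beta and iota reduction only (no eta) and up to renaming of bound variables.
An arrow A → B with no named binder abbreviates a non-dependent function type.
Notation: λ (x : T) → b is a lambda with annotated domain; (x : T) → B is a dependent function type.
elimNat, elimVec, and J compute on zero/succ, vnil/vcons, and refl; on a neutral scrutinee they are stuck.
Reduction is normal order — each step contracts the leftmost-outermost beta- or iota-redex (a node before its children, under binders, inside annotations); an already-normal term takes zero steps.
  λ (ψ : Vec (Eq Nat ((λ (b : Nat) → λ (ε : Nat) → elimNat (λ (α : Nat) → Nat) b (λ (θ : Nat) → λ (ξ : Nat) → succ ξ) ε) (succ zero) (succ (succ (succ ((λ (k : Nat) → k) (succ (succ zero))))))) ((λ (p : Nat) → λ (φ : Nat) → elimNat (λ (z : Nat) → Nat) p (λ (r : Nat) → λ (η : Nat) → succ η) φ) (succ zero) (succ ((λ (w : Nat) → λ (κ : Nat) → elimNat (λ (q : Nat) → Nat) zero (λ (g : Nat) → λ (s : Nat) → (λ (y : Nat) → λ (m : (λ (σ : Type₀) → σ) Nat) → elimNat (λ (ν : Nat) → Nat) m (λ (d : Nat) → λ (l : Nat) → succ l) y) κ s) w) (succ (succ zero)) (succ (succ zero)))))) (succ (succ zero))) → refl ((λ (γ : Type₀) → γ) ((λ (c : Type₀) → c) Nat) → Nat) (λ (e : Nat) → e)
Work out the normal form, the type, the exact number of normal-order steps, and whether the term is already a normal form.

normal form:
  λ (ψ : Vec (Eq Nat (succ (succ (succ (succ (succ (succ zero)))))) (succ (succ (succ (succ (succ (succ zero))))))) (succ (succ zero))) → refl (Nat → Nat) (λ (b : Nat) → b)
inferred type:
  Vec (Eq Nat (succ (succ (succ (succ (succ (succ zero)))))) (succ (succ (succ (succ (succ (succ zero))))))) (succ (succ zero)) → Eq (Nat → Nat) (λ (ψ : Nat) → ψ) (λ (b : Nat) → b)
steps to reach normal form (normal order): 66
already normal: no
first redex: a beta-redex


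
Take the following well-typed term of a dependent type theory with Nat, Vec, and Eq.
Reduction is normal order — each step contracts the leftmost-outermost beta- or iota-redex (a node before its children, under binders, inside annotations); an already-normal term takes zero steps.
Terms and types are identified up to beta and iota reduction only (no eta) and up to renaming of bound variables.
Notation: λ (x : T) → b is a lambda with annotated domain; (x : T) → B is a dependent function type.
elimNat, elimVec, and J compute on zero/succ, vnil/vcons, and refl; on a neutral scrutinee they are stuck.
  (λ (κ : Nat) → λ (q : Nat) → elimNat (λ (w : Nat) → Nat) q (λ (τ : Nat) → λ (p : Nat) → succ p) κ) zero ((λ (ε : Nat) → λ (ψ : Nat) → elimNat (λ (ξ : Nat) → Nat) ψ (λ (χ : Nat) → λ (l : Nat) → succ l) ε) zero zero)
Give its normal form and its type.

normal form:
  zero
the term's type:
  Nat


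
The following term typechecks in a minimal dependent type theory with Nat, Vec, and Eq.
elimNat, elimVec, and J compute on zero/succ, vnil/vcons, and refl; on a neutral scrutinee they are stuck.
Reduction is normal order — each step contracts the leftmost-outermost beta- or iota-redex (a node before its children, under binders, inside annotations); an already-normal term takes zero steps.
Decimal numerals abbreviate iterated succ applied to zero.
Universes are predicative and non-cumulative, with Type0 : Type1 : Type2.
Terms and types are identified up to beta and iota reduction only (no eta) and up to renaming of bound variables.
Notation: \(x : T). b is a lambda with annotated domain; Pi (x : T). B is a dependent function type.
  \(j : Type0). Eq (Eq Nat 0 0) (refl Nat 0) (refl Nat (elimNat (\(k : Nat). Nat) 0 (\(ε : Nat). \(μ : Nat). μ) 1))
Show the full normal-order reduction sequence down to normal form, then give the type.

normal-order reduction sequence:
  \(j : Type0). Eq (Eq Nat 0 0) (refl Nat 0) (refl Nat (elimNat (\(k : Nat). Nat) 0 (\(ε : Nat). \(μ : Nat). μ) 1))
  ~> \(j : Type0). Eq (Eq Nat 0 0) (refl Nat 0) (refl Nat ((\(k : Nat). \(ε : Nat). ε) 0 (elimNat (\(μ : Nat). Nat) 0 (\(r : Nat). \(ζ : Nat). ζ) 0)))
  ~> \(j : Type0). Eq (Eq Nat 0 0) (refl Nat 0) (refl Nat ((\(k : Nat). k) (elimNat (\(ε : Nat). Nat) 0 (\(μ : Nat). \(r : Nat). r) 0)))
  ~> \(j : Type0). Eq (Eq Nat 0 0) (refl Nat 0) (refl Nat (elimNat (\(k : Nat). Nat) 0 (\(ε : Nat). \(μ : Nat). μ) 0))
  ~> \(j : Type0). Eq (Eq Nat 0 0) (refl Nat 0) (refl Nat 0)
type:
  Pi (j : Type0). Type0


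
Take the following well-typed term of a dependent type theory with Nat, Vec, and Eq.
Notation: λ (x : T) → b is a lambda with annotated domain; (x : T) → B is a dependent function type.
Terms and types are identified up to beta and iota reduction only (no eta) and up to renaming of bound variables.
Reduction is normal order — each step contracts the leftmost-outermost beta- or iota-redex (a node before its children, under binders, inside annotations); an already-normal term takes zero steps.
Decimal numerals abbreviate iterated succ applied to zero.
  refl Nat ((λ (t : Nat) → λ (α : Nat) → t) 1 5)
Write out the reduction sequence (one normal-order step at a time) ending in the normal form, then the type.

normal-order reduction sequence:
  refl Nat ((λ (t : Nat) → λ (α : Nat) → t) 1 5)
  ~> refl Nat ((λ (t : Nat) → 1) 5)
  ~> refl Nat 1
the term's type:
  Eq Nat 1 1


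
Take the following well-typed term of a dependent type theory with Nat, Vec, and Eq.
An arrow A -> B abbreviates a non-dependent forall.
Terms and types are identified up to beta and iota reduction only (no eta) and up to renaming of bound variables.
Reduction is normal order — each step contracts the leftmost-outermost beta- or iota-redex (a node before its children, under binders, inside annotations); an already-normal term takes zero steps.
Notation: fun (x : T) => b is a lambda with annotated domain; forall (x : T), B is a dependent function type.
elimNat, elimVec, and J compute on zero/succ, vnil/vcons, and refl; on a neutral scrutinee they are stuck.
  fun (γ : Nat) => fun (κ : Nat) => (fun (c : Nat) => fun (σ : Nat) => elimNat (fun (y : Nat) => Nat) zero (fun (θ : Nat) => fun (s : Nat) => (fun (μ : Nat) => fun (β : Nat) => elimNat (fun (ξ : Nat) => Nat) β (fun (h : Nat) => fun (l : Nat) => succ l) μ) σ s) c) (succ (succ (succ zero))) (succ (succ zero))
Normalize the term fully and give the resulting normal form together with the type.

normal form:
  fun (γ : Nat) => fun (κ : Nat) => succ (succ (succ (succ (succ (succ zero)))))
inferred type:
  Nat -> Nat -> Nat
observation: normalization takes exactly 39 steps under the normal-order strategy.


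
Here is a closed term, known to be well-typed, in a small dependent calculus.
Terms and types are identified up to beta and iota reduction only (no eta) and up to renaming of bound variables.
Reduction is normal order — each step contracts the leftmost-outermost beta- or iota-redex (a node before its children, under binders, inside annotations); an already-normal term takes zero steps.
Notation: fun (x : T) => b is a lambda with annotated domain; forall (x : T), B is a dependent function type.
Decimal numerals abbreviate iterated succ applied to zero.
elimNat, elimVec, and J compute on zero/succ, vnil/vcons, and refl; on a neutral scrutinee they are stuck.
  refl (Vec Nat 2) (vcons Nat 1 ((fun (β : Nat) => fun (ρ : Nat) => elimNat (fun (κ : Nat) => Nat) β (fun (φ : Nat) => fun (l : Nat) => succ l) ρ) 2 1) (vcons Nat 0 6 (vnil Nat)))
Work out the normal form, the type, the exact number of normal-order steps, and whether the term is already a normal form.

normal form:
  refl (Vec Nat 2) (vcons Nat 1 3 (vcons Nat 0 6 (vnil Nat)))
inferred type:
  Eq (Vec Nat 2) (vcons Nat 1 3 (vcons Nat 0 6 (vnil Nat))) (vcons Nat 1 3 (vcons Nat 0 6 (vnil Nat)))
reduction steps (normal order): 6
already normal: no
first redex: a beta-redex


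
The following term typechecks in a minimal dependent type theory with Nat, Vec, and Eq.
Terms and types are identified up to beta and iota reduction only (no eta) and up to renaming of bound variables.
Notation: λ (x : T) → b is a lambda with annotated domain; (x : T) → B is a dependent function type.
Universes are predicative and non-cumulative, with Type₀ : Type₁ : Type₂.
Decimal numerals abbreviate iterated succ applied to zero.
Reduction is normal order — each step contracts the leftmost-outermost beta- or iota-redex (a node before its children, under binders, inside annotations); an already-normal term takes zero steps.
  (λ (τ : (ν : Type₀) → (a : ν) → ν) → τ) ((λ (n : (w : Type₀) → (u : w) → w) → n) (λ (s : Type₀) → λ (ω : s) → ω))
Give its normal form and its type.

resulting normal form:
  λ (τ : Type₀) → λ (ν : τ) → ν
inferred type:
  (τ : Type₀) → (ν : τ) → τ
observation: 2 normal-order steps separate the term from its normal form.


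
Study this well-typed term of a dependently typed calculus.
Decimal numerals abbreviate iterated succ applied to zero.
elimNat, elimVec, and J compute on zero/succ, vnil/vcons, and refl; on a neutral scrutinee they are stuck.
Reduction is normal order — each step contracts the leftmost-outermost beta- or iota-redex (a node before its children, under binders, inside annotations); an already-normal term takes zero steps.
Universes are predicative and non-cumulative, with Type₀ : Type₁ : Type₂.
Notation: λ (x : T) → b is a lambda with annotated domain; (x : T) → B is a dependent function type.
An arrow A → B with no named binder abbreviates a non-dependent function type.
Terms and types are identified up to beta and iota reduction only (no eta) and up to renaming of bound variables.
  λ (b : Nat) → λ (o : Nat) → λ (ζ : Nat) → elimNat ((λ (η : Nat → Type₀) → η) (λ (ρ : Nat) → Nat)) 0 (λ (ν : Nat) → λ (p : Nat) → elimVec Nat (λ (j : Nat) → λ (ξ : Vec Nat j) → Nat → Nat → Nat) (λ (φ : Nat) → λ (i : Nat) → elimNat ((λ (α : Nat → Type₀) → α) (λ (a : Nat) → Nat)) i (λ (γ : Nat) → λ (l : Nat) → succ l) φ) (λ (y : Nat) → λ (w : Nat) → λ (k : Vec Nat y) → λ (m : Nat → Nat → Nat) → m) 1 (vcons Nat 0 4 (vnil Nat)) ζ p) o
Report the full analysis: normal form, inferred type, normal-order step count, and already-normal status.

resulting normal form:
  λ (b : Nat) → λ (o : Nat) → λ (ζ : Nat) → elimNat (λ (η : Nat) → Nat) 0 (λ (ρ : Nat) → λ (ν : Nat) → elimNat (λ (p : Nat) → Nat) ν (λ (j : Nat) → λ (ξ : Nat) → succ ξ) ζ) o
inferred type:
  Nat → Nat → Nat → Nat
normal-order step count: 10
term was already normal: no
first contracted redex: a beta-redex


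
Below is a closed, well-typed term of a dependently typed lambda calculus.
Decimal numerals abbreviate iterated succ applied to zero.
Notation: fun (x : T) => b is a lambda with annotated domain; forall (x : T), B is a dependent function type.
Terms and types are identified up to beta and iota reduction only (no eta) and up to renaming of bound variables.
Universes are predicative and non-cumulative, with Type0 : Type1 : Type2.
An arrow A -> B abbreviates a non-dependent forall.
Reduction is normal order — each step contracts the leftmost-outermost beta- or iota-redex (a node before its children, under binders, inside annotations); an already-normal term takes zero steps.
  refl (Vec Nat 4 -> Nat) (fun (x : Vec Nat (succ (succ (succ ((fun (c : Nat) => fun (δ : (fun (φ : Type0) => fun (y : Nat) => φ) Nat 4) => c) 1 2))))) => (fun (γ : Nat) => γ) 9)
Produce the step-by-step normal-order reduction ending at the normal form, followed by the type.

reduction (normal order):
  refl (Vec Nat 4 -> Nat) (fun (x : Vec Nat (succ (succ (succ ((fun (c : Nat) => fun (δ : (fun (φ : Type0) => fun (y : Nat) => φ) Nat 4) => c) 1 2))))) => (fun (γ : Nat) => γ) 9)
  ~> refl (Vec Nat 4 -> Nat) (fun (x : Vec Nat (succ (succ (succ ((fun (c : (fun (δ : Type0) => fun (φ : Nat) => δ) Nat 4) => 1) 2))))) => (fun (y : Nat) => y) 9)
  ~> refl (Vec Nat 4 -> Nat) (fun (x : Vec Nat 4) => (fun (c : Nat) => c) 9)
  ~> refl (Vec Nat 4 -> Nat) (fun (x : Vec Nat 4) => 9)
the term's type:
  Eq (Vec Nat 4 -> Nat) (fun (x : Vec Nat 4) => 9) (fun (c : Vec Nat 4) => 9)


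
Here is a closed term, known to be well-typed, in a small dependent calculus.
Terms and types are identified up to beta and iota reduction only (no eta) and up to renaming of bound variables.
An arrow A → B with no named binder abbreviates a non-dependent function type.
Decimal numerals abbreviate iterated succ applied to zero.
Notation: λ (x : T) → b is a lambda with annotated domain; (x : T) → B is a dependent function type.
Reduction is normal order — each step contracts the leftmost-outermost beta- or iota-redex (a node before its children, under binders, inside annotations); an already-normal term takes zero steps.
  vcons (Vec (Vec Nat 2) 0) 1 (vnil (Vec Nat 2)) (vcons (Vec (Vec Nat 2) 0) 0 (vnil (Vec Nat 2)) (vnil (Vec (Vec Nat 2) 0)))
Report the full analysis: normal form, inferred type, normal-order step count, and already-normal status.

normal form:
  vcons (Vec (Vec Nat 2) 0) 1 (vnil (Vec Nat 2)) (vcons (Vec (Vec Nat 2) 0) 0 (vnil (Vec Nat 2)) (vnil (Vec (Vec Nat 2) 0)))
the term's type:
  Vec (Vec (Vec Nat 2) 0) 2
steps to reach normal form (normal order): 0
started in normal form: yes


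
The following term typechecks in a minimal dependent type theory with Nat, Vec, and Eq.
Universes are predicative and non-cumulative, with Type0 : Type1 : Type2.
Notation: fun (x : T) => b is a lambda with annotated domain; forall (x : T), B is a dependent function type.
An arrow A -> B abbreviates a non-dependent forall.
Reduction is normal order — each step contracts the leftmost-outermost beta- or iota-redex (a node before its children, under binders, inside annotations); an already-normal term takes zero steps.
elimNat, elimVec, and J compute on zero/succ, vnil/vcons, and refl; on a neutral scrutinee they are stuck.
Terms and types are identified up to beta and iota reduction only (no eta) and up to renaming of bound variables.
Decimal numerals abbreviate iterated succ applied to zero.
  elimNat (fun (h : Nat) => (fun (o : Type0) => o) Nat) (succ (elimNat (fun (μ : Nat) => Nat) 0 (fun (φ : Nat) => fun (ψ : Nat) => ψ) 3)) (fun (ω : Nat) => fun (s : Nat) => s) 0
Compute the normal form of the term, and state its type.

normal form:
  1
type:
  Nat
observation: normalization takes exactly 11 steps under the normal-order strategy.


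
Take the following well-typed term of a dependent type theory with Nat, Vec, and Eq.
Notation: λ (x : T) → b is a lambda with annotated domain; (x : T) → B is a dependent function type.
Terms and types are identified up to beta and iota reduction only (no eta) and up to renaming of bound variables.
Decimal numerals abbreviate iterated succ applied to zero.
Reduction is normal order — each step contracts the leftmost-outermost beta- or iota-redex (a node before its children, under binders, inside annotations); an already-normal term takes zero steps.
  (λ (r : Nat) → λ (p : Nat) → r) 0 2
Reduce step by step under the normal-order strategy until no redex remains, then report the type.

normal-order reduction:
  (λ (r : Nat) → λ (p : Nat) → r) 0 2
  ~> (λ (r : Nat) → 0) 2
  ~> 0
type:
  Nat


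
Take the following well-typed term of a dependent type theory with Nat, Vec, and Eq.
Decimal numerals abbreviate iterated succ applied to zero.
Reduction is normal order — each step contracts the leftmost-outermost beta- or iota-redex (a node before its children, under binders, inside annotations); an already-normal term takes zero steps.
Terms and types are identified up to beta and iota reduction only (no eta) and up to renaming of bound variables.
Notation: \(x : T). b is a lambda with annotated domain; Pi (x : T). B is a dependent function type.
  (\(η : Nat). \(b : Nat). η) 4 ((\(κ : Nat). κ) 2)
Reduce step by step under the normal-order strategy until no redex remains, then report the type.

reduction (normal order):
  (\(η : Nat). \(b : Nat). η) 4 ((\(κ : Nat). κ) 2)
  ~> (\(η : Nat). 4) ((\(b : Nat). b) 2)
  ~> 4
the term's type:
  Nat


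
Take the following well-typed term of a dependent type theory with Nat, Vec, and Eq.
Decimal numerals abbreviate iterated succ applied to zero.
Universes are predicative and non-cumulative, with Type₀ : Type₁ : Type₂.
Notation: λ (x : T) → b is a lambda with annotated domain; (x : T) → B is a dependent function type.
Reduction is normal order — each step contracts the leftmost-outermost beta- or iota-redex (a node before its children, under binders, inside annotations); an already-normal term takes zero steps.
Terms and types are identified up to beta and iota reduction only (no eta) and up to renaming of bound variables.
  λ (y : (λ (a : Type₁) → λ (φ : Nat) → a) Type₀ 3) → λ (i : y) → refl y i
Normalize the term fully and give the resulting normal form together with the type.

resulting normal form:
  λ (y : Type₀) → λ (a : y) → refl y a
inferred type:
  (y : Type₀) → (a : y) → Eq y a a
observation: the leftmost-outermost redex is a beta-redex, and normalization takes 2 steps.


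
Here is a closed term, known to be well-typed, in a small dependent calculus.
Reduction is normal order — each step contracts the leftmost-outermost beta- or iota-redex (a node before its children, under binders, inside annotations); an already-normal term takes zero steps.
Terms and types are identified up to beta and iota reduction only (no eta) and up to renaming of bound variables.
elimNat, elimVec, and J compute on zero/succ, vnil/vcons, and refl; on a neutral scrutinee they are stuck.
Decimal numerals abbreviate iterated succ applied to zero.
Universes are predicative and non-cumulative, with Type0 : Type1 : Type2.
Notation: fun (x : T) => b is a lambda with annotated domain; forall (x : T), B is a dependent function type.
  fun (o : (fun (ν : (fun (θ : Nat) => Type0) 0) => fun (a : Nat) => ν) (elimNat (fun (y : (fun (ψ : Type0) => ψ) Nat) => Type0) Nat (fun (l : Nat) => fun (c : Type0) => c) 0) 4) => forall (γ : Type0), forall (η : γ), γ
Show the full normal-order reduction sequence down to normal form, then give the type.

normal-order reduction:
  fun (o : (fun (ν : (fun (θ : Nat) => Type0) 0) => fun (a : Nat) => ν) (elimNat (fun (y : (fun (ψ : Type0) => ψ) Nat) => Type0) Nat (fun (l : Nat) => fun (c : Type0) => c) 0) 4) => forall (γ : Type0), forall (η : γ), γ
  ~> fun (o : (fun (ν : Nat) => elimNat (fun (θ : (fun (a : Type0) => a) Nat) => Type0) Nat (fun (y : Nat) => fun (ψ : Type0) => ψ) 0) 4) => forall (l : Type0), forall (c : l), l
  ~> fun (o : elimNat (fun (ν : (fun (θ : Type0) => θ) Nat) => Type0) Nat (fun (a : Nat) => fun (y : Type0) => y) 0) => forall (ψ : Type0), forall (l : ψ), ψ
  ~> fun (o : Nat) => forall (ν : Type0), forall (θ : ν), ν
type:
  forall (o : Nat), Type1


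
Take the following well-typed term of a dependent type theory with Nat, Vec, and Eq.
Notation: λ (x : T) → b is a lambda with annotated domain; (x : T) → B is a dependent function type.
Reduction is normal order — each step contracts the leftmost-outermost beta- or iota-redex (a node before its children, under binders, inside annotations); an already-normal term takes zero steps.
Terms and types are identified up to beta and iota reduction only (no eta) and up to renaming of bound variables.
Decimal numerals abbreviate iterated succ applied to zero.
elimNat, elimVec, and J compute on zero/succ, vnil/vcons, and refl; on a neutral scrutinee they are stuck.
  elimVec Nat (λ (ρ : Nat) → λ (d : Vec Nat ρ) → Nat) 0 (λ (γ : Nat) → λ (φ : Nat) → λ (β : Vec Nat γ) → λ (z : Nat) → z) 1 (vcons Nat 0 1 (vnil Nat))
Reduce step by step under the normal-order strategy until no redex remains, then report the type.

normal-order reduction:
  elimVec Nat (λ (ρ : Nat) → λ (d : Vec Nat ρ) → Nat) 0 (λ (γ : Nat) → λ (φ : Nat) → λ (β : Vec Nat γ) → λ (z : Nat) → z) 1 (vcons Nat 0 1 (vnil Nat))
  ~> (λ (ρ : Nat) → λ (d : Nat) → λ (γ : Vec Nat ρ) → λ (φ : Nat) → φ) 0 1 (vnil Nat) (elimVec Nat (λ (β : Nat) → λ (z : Vec Nat β) → Nat) 0 (λ (e : Nat) → λ (v : Nat) → λ (b : Vec Nat e) → λ (α : Nat) → α) 0 (vnil Nat))
  ~> (λ (ρ : Nat) → λ (d : Vec Nat 0) → λ (γ : Nat) → γ) 1 (vnil Nat) (elimVec Nat (λ (φ : Nat) → λ (β : Vec Nat φ) → Nat) 0 (λ (z : Nat) → λ (e : Nat) → λ (v : Vec Nat z) → λ (b : Nat) → b) 0 (vnil Nat))
  ~> (λ (ρ : Vec Nat 0) → λ (d : Nat) → d) (vnil Nat) (elimVec Nat (λ (γ : Nat) → λ (φ : Vec Nat γ) → Nat) 0 (λ (β : Nat) → λ (z : Nat) → λ (e : Vec Nat β) → λ (v : Nat) → v) 0 (vnil Nat))
  ~> (λ (ρ : Nat) → ρ) (elimVec Nat (λ (d : Nat) → λ (γ : Vec Nat d) → Nat) 0 (λ (φ : Nat) → λ (β : Nat) → λ (z : Vec Nat φ) → λ (e : Nat) → e) 0 (vnil Nat))
  ~> elimVec Nat (λ (ρ : Nat) → λ (d : Vec Nat ρ) → Nat) 0 (λ (γ : Nat) → λ (φ : Nat) → λ (β : Vec Nat γ) → λ (z : Nat) → z) 0 (vnil Nat)
  ~> 0
inferred type:
  Nat


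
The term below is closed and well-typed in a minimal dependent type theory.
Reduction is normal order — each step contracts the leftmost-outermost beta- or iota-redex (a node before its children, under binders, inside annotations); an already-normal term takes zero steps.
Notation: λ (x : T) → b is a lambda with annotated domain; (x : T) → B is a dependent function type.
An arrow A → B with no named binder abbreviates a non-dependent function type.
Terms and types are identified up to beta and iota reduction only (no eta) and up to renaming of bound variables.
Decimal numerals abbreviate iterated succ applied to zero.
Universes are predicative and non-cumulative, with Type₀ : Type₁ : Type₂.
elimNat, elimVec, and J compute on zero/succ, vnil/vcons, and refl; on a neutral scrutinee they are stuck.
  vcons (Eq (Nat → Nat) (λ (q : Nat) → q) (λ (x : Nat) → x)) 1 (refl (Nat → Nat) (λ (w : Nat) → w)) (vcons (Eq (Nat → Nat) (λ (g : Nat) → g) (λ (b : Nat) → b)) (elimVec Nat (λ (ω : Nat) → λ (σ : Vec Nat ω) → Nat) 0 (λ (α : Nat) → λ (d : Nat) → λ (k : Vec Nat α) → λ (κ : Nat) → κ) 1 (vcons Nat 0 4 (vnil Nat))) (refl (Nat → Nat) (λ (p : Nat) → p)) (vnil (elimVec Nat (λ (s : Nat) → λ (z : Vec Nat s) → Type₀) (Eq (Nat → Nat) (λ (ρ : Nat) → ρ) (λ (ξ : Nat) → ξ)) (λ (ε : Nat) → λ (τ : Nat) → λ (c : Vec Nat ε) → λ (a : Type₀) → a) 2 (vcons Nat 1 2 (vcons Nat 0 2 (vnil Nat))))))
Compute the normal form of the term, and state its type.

normal form:
  vcons (Eq (Nat → Nat) (λ (q : Nat) → q) (λ (x : Nat) → x)) 1 (refl (Nat → Nat) (λ (w : Nat) → w)) (vcons (Eq (Nat → Nat) (λ (g : Nat) → g) (λ (b : Nat) → b)) 0 (refl (Nat → Nat) (λ (ω : Nat) → ω)) (vnil (Eq (Nat → Nat) (λ (σ : Nat) → σ) (λ (α : Nat) → α))))
inferred type:
  Vec (Eq (Nat → Nat) (λ (q : Nat) → q) (λ (x : Nat) → x)) 2
observation: the first redex contracted is an elimVec iota-redex; the normal form is reached in 17 normal-order steps.


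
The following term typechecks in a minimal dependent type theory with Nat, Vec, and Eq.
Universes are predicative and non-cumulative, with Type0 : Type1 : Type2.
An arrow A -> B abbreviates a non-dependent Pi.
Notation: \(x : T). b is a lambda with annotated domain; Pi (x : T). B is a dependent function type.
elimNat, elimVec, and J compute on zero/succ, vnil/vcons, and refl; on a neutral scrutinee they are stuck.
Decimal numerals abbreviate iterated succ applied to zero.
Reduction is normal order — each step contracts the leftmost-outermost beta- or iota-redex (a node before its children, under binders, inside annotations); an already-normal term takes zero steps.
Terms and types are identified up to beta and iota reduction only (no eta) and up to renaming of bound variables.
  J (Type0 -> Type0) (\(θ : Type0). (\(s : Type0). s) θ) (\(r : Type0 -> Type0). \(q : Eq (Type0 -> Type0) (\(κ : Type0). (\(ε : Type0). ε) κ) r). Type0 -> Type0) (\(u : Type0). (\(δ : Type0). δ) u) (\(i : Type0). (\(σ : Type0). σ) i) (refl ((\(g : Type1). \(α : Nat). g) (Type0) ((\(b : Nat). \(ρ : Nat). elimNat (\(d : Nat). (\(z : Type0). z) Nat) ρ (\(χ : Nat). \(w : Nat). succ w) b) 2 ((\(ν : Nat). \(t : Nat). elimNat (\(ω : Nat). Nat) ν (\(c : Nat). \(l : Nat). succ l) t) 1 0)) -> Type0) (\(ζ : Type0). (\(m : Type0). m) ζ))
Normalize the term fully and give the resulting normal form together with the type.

normal form:
  \(θ : Type0). θ
type:
  Type0 -> Type0
observation: the first redex contracted is a J iota-redex; the normal form is reached in 2 normal-order steps.


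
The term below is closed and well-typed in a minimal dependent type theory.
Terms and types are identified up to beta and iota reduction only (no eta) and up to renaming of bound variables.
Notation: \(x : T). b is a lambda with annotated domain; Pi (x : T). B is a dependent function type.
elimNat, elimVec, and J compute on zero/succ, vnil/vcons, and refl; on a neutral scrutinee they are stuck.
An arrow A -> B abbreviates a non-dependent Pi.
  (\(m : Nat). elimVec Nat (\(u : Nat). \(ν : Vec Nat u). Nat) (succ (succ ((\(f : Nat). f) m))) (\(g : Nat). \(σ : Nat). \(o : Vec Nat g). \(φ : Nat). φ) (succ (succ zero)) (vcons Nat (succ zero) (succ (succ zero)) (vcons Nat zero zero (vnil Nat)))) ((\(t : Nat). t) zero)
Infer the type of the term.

inferred type:
  Nat


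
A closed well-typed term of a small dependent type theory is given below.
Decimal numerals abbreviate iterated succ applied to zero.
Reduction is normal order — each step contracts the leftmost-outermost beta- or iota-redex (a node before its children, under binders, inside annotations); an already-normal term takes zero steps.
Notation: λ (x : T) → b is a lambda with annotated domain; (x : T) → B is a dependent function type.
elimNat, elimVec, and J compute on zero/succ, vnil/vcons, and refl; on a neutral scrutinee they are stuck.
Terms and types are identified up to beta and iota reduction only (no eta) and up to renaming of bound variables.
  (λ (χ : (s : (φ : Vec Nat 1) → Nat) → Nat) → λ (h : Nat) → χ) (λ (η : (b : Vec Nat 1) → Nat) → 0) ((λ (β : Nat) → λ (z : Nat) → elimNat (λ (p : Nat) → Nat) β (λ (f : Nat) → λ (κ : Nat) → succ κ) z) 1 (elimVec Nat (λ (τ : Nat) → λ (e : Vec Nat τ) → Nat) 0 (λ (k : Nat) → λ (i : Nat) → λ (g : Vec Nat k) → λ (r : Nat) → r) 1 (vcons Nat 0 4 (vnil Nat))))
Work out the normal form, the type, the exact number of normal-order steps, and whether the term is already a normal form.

resulting normal form:
  λ (χ : (s : Vec Nat 1) → Nat) → 0
inferred type:
  (χ : (s : Vec Nat 1) → Nat) → Nat
normal-order step count: 2
term was already normal: no
first contracted redex: a beta-redex


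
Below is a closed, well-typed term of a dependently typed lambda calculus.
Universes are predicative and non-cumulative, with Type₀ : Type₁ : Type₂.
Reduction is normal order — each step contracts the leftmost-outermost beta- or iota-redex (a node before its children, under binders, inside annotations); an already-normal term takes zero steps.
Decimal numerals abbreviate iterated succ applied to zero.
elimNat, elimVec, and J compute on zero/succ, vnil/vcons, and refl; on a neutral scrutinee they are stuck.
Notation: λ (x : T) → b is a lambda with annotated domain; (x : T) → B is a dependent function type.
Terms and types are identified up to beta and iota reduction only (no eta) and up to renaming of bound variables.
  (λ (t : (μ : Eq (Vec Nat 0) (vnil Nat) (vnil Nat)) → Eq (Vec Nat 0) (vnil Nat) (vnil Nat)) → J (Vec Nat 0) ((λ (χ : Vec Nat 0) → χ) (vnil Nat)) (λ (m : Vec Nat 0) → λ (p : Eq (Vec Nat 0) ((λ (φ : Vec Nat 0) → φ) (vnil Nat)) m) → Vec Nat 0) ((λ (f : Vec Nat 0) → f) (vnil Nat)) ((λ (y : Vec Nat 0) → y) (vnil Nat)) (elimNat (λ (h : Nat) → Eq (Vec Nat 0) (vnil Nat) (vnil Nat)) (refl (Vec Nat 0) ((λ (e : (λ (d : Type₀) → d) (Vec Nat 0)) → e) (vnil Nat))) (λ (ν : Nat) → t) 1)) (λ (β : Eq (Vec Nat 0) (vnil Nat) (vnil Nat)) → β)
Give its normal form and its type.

reduced normal form:
  vnil Nat
the term's type:
  Vec Nat 0


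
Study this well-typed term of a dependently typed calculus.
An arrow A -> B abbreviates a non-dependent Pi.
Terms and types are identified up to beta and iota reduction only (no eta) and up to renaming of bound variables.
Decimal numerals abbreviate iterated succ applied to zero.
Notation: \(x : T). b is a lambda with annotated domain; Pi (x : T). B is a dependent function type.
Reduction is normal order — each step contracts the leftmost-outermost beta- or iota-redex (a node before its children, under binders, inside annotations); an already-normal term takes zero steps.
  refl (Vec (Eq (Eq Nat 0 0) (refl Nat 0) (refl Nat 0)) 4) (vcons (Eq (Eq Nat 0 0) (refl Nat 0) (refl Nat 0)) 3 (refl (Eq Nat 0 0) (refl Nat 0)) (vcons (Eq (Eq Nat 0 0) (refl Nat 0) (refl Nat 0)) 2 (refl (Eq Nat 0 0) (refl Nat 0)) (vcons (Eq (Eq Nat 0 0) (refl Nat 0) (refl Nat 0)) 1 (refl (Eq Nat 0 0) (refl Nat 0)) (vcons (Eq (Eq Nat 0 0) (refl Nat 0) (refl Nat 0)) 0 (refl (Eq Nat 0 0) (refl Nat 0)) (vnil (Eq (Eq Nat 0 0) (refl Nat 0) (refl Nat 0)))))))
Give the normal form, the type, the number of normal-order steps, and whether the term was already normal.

normal form:
  refl (Vec (Eq (Eq Nat 0 0) (refl Nat 0) (refl Nat 0)) 4) (vcons (Eq (Eq Nat 0 0) (refl Nat 0) (refl Nat 0)) 3 (refl (Eq Nat 0 0) (refl Nat 0)) (vcons (Eq (Eq Nat 0 0) (refl Nat 0) (refl Nat 0)) 2 (refl (Eq Nat 0 0) (refl Nat 0)) (vcons (Eq (Eq Nat 0 0) (refl Nat 0) (refl Nat 0)) 1 (refl (Eq Nat 0 0) (refl Nat 0)) (vcons (Eq (Eq Nat 0 0) (refl Nat 0) (refl Nat 0)) 0 (refl (Eq Nat 0 0) (refl Nat 0)) (vnil (Eq (Eq Nat 0 0) (refl Nat 0) (refl Nat 0)))))))
inferred type:
  Eq (Vec (Eq (Eq Nat 0 0) (refl Nat 0) (refl Nat 0)) 4) (vcons (Eq (Eq Nat 0 0) (refl Nat 0) (refl Nat 0)) 3 (refl (Eq Nat 0 0) (refl Nat 0)) (vcons (Eq (Eq Nat 0 0) (refl Nat 0) (refl Nat 0)) 2 (refl (Eq Nat 0 0) (refl Nat 0)) (vcons (Eq (Eq Nat 0 0) (refl Nat 0) (refl Nat 0)) 1 (refl (Eq Nat 0 0) (refl Nat 0)) (vcons (Eq (Eq Nat 0 0) (refl Nat 0) (refl Nat 0)) 0 (refl (Eq Nat 0 0) (refl Nat 0)) (vnil (Eq (Eq Nat 0 0) (refl Nat 0) (refl Nat 0))))))) (vcons (Eq (Eq Nat 0 0) (refl Nat 0) (refl Nat 0)) 3 (refl (Eq Nat 0 0) (refl Nat 0)) (vcons (Eq (Eq Nat 0 0) (refl Nat 0) (refl Nat 0)) 2 (refl (Eq Nat 0 0) (refl Nat 0)) (vcons (Eq (Eq Nat 0 0) (refl Nat 0) (refl Nat 0)) 1 (refl (Eq Nat 0 0) (refl Nat 0)) (vcons (Eq (Eq Nat 0 0) (refl Nat 0) (refl Nat 0)) 0 (refl (Eq Nat 0 0) (refl Nat 0)) (vnil (Eq (Eq Nat 0 0) (refl Nat 0) (refl Nat 0)))))))
normal-order step count: 0
started in normal form: yes


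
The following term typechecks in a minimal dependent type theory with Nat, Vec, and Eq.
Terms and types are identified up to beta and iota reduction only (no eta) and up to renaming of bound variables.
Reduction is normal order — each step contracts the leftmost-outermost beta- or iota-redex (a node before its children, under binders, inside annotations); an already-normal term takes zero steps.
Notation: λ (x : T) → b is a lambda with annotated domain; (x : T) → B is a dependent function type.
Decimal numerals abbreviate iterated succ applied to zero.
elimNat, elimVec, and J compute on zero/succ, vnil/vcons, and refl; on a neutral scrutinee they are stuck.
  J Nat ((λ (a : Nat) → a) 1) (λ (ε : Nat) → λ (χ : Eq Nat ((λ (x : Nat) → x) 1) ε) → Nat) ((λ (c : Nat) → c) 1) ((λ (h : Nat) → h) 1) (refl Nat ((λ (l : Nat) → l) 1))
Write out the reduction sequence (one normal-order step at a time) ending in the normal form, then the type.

normal-order reduction:
  J Nat ((λ (a : Nat) → a) 1) (λ (ε : Nat) → λ (χ : Eq Nat ((λ (x : Nat) → x) 1) ε) → Nat) ((λ (c : Nat) → c) 1) ((λ (h : Nat) → h) 1) (refl Nat ((λ (l : Nat) → l) 1))
  ~> (λ (a : Nat) → a) 1
  ~> 1
inferred type:
  Nat
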